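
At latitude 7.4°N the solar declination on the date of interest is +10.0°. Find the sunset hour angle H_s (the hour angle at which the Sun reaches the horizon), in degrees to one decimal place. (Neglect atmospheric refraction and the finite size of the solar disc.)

−tan φ tan δ = −(0.1299)(0.1763) = -0.0229; H_s = arccos(-0.0229) = 91.31°.

91.3°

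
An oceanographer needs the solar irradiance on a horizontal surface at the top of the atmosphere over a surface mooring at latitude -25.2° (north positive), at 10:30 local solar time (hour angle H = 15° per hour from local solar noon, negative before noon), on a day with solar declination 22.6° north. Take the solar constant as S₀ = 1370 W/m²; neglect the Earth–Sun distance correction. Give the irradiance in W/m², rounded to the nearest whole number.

Hour angle H = 15° × (10.5 − 12) = -22.50°.
cos θ_z = sin φ sin δ + cos φ cos δ cos H = (-0.4258)(0.3843) + (0.9048)(0.9232)(0.9239) = 0.6081.
Top-of-atmosphere irradiance = S₀ cos θ_z = 1370 × 0.6081 = 833.10 W/m².

833 W/m²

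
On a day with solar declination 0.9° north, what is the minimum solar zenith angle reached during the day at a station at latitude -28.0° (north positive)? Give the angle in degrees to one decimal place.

28.9°

At local solar noon the hour angle is zero, so the zenith angle is |φ − δ| = |-28.0° − (0.9°)| = 28.9°.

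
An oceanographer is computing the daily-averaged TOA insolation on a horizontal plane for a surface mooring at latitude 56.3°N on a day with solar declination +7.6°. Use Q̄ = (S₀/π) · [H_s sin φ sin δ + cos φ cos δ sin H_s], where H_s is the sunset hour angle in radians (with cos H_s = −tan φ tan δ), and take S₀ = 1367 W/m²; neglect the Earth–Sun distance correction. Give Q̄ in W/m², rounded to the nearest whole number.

319 W/m²

cos H_s = −tan(56.3°) · tan(7.6°) = -0.2001, so H_s = arccos(-0.2001) = 101.54°. In radians, H_s = 1.7722.
H_s sin φ sin δ = 1.7722 × 0.8320 × 0.1323 = 0.1951.
cos φ cos δ sin H_s = 0.5548 × 0.9912 × 0.9798 = 0.5388.
Q̄ = (1367/π) × (0.1951 + 0.5388) = 435.13 × 0.7339 = 319.34 W/m².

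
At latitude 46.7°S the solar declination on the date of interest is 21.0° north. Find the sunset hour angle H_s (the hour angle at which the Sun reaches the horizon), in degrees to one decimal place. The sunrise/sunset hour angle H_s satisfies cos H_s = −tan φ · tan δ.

66.0°

The sunset hour angle satisfies cos H_s = −tan φ tan δ = 0.4073, giving H_s = 65.96°.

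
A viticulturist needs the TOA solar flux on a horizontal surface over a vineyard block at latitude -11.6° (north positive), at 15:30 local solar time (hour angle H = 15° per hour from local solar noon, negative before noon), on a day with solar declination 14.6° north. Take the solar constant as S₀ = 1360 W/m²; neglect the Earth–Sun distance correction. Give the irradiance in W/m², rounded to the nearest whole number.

Hour angle H = 15° × (15.5 − 12) = 52.50°.
cos θ_z = sin(-11.6°) sin(14.6°) + cos(-11.6°) cos(14.6°) cos(52.50°) = -0.0507 + 0.5771 = 0.5264.
Top-of-atmosphere irradiance = S₀ cos θ_z = 1360 × 0.5264 = 715.90 W/m².

716 W/m²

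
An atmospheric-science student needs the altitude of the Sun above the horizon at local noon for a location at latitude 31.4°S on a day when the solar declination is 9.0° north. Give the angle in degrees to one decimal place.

At local solar noon the hour angle is zero, so the elevation is 90° − |φ − δ| = 90° − |-31.4° − (9.0°)| = 90° − 40.4° = 49.6°.

49.6°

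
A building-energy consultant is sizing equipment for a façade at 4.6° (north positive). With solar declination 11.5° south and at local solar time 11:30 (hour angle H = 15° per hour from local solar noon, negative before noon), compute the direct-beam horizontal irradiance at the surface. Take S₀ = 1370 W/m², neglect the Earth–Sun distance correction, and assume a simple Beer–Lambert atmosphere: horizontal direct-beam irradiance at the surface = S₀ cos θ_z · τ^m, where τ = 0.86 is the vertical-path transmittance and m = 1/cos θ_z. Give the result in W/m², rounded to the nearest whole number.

Hour angle H = 15° × (11.5 − 12) = -7.50°.
With φ = 4.6°, δ = -11.5°, H = -7.50°: sin φ sin δ = -0.0160, cos φ cos δ cos H = 0.9684, so cos θ_z = 0.9524.
Air mass m = 1/cos θ_z = 1/0.9524 = 1.050; τ^m = 0.86^1.050 = 0.8535.
Surface direct beam = 1370 × 0.9524 × 0.8535 = 1113.64 W/m².

1114 W/m²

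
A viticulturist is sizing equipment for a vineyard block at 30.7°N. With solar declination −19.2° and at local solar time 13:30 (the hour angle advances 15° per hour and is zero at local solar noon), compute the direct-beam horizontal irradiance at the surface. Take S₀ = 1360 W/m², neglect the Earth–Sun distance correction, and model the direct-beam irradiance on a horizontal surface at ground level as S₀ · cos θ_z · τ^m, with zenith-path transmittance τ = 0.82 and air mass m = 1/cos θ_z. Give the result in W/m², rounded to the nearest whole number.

Hour angle H = 15° × (13.5 − 12) = 22.50°.
With φ = 30.7°, δ = -19.2°, H = 22.50°: sin φ sin δ = -0.1679, cos φ cos δ cos H = 0.7502, so cos θ_z = 0.5823.
Air mass m = 1/cos θ_z = 1/0.5823 = 1.717; τ^m = 0.82^1.717 = 0.7112.
Surface direct beam = 1360 × 0.5823 × 0.7112 = 563.22 W/m².

563 W/m²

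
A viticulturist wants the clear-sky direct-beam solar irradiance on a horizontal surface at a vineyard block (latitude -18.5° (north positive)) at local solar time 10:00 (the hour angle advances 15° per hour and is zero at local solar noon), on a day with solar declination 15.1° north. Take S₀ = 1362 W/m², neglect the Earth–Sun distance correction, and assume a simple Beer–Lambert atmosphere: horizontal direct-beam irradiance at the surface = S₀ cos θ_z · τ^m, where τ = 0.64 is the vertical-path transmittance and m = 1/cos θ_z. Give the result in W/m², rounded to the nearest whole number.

Hour angle H = 15° × (10 − 12) = -30.00°.
With φ = -18.5°, δ = 15.1°, H = -30.00°: sin φ sin δ = -0.0827, cos φ cos δ cos H = 0.7929, so cos θ_z = 0.7102.
Air mass m = 1/cos θ_z = 1/0.7102 = 1.408; τ^m = 0.64^1.408 = 0.5335.
Surface direct beam = 1362 × 0.7102 × 0.5335 = 516.05 W/m².

516 W/m²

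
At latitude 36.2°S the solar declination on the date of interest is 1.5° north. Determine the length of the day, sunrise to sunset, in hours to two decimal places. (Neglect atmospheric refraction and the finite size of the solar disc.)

11.85 hours

−tan φ tan δ = −(-0.7319)(0.0262) = 0.0192; H_s = arccos(0.0192) = 88.90°.
Day length = 2 H_s / 15° h⁻¹ = 177.80° / 15 = 11.853 h.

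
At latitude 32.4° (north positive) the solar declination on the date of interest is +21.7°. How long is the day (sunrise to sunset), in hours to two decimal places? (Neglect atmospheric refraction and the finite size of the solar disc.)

13.95 hours

cos H_s = −tan(32.4°) · tan(21.7°) = -0.2525, so H_s = arccos(-0.2525) = 104.63°.
Day length = 2 H_s / 15° h⁻¹ = 209.26° / 15 = 13.951 h.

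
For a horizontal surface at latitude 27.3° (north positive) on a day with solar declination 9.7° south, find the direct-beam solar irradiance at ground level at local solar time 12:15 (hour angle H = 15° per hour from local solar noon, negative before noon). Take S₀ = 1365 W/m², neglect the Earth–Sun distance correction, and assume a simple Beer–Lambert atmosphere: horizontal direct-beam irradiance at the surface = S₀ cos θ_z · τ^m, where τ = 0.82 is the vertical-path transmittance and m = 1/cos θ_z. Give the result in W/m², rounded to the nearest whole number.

848 W/m²

Hour angle H = 15° × (12.25 − 12) = 3.75°.
cos θ_z = sin(27.3°) sin(-9.7°) + cos(27.3°) cos(-9.7°) cos(3.75°) = -0.0773 + 0.8740 = 0.7967.
Air mass m = 1/cos θ_z = 1/0.7967 = 1.255; τ^m = 0.82^1.255 = 0.7795.
Surface direct beam = 1365 × 0.7967 × 0.7795 = 847.70 W/m².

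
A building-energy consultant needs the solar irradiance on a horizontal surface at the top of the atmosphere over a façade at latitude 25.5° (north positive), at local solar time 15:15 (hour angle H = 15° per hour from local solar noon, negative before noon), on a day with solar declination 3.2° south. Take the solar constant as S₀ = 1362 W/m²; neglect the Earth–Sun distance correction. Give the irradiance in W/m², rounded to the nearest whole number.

777 W/m²

Hour angle H = 15° × (15.25 − 12) = 48.75°.
With φ = 25.5°, δ = -3.2°, H = 48.75°: sin φ sin δ = -0.0240, cos φ cos δ cos H = 0.5942, so cos θ_z = 0.5702.
Top-of-atmosphere irradiance = S₀ cos θ_z = 1362 × 0.5702 = 776.61 W/m².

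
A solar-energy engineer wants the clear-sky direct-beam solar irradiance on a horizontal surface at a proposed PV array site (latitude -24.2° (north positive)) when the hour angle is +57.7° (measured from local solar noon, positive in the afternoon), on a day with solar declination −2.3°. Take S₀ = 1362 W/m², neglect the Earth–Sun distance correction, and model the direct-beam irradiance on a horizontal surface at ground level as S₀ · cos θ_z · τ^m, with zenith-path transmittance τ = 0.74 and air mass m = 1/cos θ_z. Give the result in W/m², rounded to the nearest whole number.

With φ = -24.2°, δ = -2.3°, H = 57.70°: sin φ sin δ = 0.0165, cos φ cos δ cos H = 0.4870, so cos θ_z = 0.5035.
Air mass m = 1/cos θ_z = 1/0.5035 = 1.986; τ^m = 0.74^1.986 = 0.5499.
Surface direct beam = 1362 × 0.5035 × 0.5499 = 377.10 W/m².

377 W/m²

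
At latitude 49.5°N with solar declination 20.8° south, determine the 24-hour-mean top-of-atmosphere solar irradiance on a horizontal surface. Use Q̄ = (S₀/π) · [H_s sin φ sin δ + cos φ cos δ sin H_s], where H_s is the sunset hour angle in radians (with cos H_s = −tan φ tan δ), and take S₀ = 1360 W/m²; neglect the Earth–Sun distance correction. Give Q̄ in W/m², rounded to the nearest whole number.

106 W/m²

cos H_s = −tan(49.5°) · tan(-20.8°) = 0.4448, so H_s = arccos(0.4448) = 63.59°. In radians, H_s = 1.1099.
H_s sin φ sin δ = 1.1099 × 0.7604 × -0.3551 = -0.2997.
cos φ cos δ sin H_s = 0.6494 × 0.9348 × 0.8957 = 0.5437.
Q̄ = (1360/π) × (-0.2997 + 0.5437) = 432.90 × 0.2440 = 105.63 W/m².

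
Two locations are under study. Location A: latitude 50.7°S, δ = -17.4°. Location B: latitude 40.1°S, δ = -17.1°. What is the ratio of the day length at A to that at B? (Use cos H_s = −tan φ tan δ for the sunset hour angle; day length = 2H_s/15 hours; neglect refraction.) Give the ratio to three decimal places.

1.071

A: H_s = arccos(−tan -50.7° · tan -17.4°) = 112.51°, so 2H_s/15 = 15.0013 h.
B: H_s = arccos(−tan -40.1° · tan -17.1°) = 105.01°, so 2H_s/15 = 14.0013 h.
Ratio A/B = 15.0013 / 14.0013 = 1.0714.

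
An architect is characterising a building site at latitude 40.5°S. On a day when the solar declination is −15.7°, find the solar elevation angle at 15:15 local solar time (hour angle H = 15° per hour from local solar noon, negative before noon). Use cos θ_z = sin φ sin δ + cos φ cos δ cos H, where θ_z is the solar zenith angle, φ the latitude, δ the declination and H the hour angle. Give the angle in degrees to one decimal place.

41.2°

Hour angle H = 15° × (15.25 − 12) = 48.75°.
cos θ_z = sin(-40.5°) sin(-15.7°) + cos(-40.5°) cos(-15.7°) cos(48.75°) = 0.1757 + 0.4827 = 0.6584.
θ_z = arccos(0.6584) = 48.82°, so the elevation is 90° − 48.82° = 41.18°.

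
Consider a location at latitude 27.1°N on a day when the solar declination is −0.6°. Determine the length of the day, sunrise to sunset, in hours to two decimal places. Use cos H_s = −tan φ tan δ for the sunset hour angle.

The sunset hour angle satisfies cos H_s = −tan φ tan δ = 0.0054, giving H_s = 89.69°.
Day length = 2 H_s / 15° h⁻¹ = 179.38° / 15 = 11.959 h.

11.96 hours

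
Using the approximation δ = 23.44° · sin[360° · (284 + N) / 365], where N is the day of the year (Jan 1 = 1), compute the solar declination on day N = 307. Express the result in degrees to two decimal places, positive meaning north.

-15.96°

360 × (284 + 307) / 365 = 582.904°; sin(582.904°) = -0.6808.
δ = 23.44 × -0.6808 = -15.958° ≈ -15.96°.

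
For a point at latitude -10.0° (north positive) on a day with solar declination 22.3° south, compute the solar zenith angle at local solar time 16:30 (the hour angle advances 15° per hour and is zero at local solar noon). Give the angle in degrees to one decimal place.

Hour angle H = 15° × (16.5 − 12) = 67.50°.
With φ = -10.0°, δ = -22.3°, H = 67.50°: sin φ sin δ = 0.0659, cos φ cos δ cos H = 0.3487, so cos θ_z = 0.4146.
θ_z = arccos(0.4146) = 65.51°.

65.5°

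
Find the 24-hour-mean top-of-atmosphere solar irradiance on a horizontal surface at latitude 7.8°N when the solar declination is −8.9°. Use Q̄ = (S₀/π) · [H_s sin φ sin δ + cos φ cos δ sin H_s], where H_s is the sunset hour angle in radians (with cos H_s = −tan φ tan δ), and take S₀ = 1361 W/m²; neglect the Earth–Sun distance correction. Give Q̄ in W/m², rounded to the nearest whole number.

The sunset hour angle satisfies cos H_s = −tan φ tan δ = 0.0215, giving H_s = 88.77°. In radians, H_s = 1.5493.
H_s sin φ sin δ = 1.5493 × 0.1357 × -0.1547 = -0.0325.
cos φ cos δ sin H_s = 0.9907 × 0.9880 × 0.9998 = 0.9786.
Q̄ = (1361/π) × (-0.0325 + 0.9786) = 433.22 × 0.9461 = 409.87 W/m².

410 W/m²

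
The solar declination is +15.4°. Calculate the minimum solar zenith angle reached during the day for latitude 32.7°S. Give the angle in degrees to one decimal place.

48.1°

At local solar noon the hour angle is zero, so the zenith angle is |φ − δ| = |-32.7° − (15.4°)| = 48.1°.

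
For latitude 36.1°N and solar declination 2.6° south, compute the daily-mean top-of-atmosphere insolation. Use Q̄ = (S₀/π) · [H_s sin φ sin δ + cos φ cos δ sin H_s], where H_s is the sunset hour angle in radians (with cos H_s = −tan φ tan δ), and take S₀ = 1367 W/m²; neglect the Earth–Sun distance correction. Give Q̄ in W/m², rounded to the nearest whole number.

The sunset hour angle satisfies cos H_s = −tan φ tan δ = 0.0331, giving H_s = 88.10°. In radians, H_s = 1.5376.
H_s sin φ sin δ = 1.5376 × 0.5892 × -0.0454 = -0.0411.
cos φ cos δ sin H_s = 0.8080 × 0.9990 × 0.9994 = 0.8067.
Q̄ = (1367/π) × (-0.0411 + 0.8067) = 435.13 × 0.7656 = 333.14 W/m².

333 W/m²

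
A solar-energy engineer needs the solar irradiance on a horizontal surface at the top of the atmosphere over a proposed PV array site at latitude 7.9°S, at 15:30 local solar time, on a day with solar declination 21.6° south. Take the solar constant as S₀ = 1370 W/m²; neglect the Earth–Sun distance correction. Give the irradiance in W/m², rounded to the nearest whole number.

837 W/m²

Hour angle H = 15° × (15.5 − 12) = 52.50°.
With φ = -7.9°, δ = -21.6°, H = 52.50°: sin φ sin δ = 0.0506, cos φ cos δ cos H = 0.5606, so cos θ_z = 0.6112.
Top-of-atmosphere irradiance = S₀ cos θ_z = 1370 × 0.6112 = 837.34 W/m².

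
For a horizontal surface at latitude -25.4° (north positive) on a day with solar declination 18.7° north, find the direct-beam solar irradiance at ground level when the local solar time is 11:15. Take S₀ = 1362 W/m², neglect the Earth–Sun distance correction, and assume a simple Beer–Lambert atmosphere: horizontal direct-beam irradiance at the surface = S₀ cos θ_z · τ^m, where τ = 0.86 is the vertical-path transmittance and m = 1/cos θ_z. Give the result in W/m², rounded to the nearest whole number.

Hour angle H = 15° × (11.25 − 12) = -11.25°.
cos θ_z = sin(-25.4°) sin(18.7°) + cos(-25.4°) cos(18.7°) cos(-11.25°) = -0.1375 + 0.8392 = 0.7017.
Air mass m = 1/cos θ_z = 1/0.7017 = 1.425; τ^m = 0.86^1.425 = 0.8066.
Surface direct beam = 1362 × 0.7017 × 0.8066 = 770.88 W/m².

771 W/m²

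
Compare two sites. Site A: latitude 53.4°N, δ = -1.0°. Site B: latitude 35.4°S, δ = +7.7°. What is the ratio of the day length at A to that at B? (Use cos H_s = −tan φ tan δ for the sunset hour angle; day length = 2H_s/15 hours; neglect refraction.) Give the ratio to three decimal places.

A: H_s = arccos(−tan 53.4° · tan -1.0°) = 88.65°, so 2H_s/15 = 11.8200 h.
B: H_s = arccos(−tan -35.4° · tan 7.7°) = 84.49°, so 2H_s/15 = 11.2653 h.
Ratio A/B = 11.8200 / 11.2653 = 1.0492.

1.049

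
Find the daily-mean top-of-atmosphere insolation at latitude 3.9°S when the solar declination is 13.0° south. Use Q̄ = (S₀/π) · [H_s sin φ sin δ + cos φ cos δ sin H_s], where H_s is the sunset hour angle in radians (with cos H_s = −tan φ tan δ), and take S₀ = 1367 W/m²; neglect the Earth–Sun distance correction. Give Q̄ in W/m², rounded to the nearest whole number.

−tan φ tan δ = −(-0.0682)(-0.2309) = -0.0157; H_s = arccos(-0.0157) = 90.90°. In radians, H_s = 1.5865.
H_s sin φ sin δ = 1.5865 × -0.0680 × -0.2250 = 0.0243.
cos φ cos δ sin H_s = 0.9977 × 0.9744 × 0.9999 = 0.9721.
Q̄ = (1367/π) × (0.0243 + 0.9721) = 435.13 × 0.9964 = 433.56 W/m².

434 W/m²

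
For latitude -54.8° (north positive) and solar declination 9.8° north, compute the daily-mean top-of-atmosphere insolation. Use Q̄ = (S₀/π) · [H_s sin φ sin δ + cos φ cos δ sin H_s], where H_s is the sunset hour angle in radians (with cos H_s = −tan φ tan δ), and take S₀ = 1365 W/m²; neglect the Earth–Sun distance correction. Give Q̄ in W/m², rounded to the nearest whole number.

159 W/m²

−tan φ tan δ = −(-1.4176)(0.1727) = 0.2448; H_s = arccos(0.2448) = 75.83°. In radians, H_s = 1.3235.
H_s sin φ sin δ = 1.3235 × -0.8171 × 0.1702 = -0.1841.
cos φ cos δ sin H_s = 0.5764 × 0.9854 × 0.9696 = 0.5507.
Q̄ = (1365/π) × (-0.1841 + 0.5507) = 434.49 × 0.3666 = 159.28 W/m².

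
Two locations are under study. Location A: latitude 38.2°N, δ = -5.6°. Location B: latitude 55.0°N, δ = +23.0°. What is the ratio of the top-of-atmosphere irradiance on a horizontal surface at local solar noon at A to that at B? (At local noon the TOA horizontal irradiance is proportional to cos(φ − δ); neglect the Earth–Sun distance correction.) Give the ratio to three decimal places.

0.851

A: cos θ_z = cos(38.2° − (-5.6°)) = 0.7218.
B: cos θ_z = cos(55.0° − (23.0°)) = 0.8480.
Ratio A/B = 0.7218 / 0.8480 = 0.8512.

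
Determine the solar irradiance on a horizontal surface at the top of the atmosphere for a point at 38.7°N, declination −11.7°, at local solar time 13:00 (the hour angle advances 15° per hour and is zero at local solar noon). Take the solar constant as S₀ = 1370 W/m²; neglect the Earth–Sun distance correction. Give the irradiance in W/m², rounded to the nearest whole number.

838 W/m²

Hour angle H = 15° × (13 − 12) = 15.00°.
With φ = 38.7°, δ = -11.7°, H = 15.00°: sin φ sin δ = -0.1268, cos φ cos δ cos H = 0.7382, so cos θ_z = 0.6114.
Top-of-atmosphere irradiance = S₀ cos θ_z = 1370 × 0.6114 = 837.62 W/m².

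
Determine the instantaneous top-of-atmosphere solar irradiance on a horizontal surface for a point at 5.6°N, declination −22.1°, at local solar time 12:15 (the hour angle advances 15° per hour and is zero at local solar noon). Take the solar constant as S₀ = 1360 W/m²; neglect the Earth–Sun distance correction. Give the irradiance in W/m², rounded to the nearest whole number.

Hour angle H = 15° × (12.25 − 12) = 3.75°.
cos θ_z = sin φ sin δ + cos φ cos δ cos H = (0.0976)(-0.3762) + (0.9952)(0.9265)(0.9979) = 0.8834.
Top-of-atmosphere irradiance = S₀ cos θ_z = 1360 × 0.8834 = 1201.42 W/m².

1201 W/m²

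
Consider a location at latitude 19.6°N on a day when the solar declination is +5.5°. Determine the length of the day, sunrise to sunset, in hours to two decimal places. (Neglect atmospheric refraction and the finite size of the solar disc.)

The sunset hour angle satisfies cos H_s = −tan φ tan δ = -0.0343, giving H_s = 91.97°.
Day length = 2 H_s / 15° h⁻¹ = 183.94° / 15 = 12.263 h.

12.26 hours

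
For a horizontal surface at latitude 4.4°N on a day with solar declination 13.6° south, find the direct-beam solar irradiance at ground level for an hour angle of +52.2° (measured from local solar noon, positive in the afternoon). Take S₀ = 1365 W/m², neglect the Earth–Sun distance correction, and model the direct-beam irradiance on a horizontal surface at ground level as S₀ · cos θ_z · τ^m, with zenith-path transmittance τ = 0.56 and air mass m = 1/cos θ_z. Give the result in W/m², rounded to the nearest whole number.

287 W/m²

cos θ_z = sin φ sin δ + cos φ cos δ cos H = (0.0767)(-0.2351) + (0.9971)(0.9720)(0.6129) = 0.5760.
Air mass m = 1/cos θ_z = 1/0.5760 = 1.736; τ^m = 0.56^1.736 = 0.3655.
Surface direct beam = 1365 × 0.5760 × 0.3655 = 287.37 W/m².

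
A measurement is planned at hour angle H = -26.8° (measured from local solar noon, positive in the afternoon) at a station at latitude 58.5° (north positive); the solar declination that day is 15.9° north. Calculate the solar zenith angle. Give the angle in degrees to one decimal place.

47.0°

With φ = 58.5°, δ = 15.9°, H = -26.80°: sin φ sin δ = 0.2336, cos φ cos δ cos H = 0.4485, so cos θ_z = 0.6821.
θ_z = arccos(0.6821) = 46.99°.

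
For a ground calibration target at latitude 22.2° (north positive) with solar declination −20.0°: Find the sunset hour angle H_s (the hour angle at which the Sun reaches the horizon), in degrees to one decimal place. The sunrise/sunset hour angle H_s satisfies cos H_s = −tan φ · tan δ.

81.5°

The sunset hour angle satisfies cos H_s = −tan φ tan δ = 0.1485, giving H_s = 81.46°.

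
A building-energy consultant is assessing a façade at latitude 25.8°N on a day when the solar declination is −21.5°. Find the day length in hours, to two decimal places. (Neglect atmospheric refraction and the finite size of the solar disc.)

10.54 hours

cos H_s = −tan(25.8°) · tan(-21.5°) = 0.1904, so H_s = arccos(0.1904) = 79.02°.
Day length = 2 H_s / 15° h⁻¹ = 158.04° / 15 = 10.536 h.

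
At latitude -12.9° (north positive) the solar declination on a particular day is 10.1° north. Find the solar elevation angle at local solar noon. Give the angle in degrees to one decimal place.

At local solar noon the hour angle is zero, so the elevation is 90° − |φ − δ| = 90° − |-12.9° − (10.1°)| = 90° − 23.0° = 67.0°.

67.0°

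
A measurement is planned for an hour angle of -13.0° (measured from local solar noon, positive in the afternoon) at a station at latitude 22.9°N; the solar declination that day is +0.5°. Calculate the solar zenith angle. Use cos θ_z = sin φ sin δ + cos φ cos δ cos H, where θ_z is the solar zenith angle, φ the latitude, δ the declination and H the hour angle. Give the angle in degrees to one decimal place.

25.7°

With φ = 22.9°, δ = 0.5°, H = -13.00°: sin φ sin δ = 0.0034, cos φ cos δ cos H = 0.8975, so cos θ_z = 0.9009.
θ_z = arccos(0.9009) = 25.72°.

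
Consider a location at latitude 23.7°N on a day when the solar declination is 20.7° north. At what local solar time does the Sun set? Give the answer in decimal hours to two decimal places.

cos H_s = −tan(23.7°) · tan(20.7°) = -0.1659, so H_s = arccos(-0.1659) = 99.55°.
Sunset is at 12 + H_s/15 = 12 + 6.637 = 18.637 h local solar time.

18.64 h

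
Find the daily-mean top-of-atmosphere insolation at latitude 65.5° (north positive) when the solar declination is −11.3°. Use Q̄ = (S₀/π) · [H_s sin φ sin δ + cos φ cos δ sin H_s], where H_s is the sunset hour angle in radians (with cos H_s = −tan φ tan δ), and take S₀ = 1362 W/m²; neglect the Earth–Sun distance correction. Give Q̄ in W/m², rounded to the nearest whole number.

−tan φ tan δ = −(2.1943)(-0.1998) = 0.4384; H_s = arccos(0.4384) = 64.00°. In radians, H_s = 1.1170.
H_s sin φ sin δ = 1.1170 × 0.9100 × -0.1959 = -0.1991.
cos φ cos δ sin H_s = 0.4147 × 0.9806 × 0.8988 = 0.3655.
Q̄ = (1362/π) × (-0.1991 + 0.3655) = 433.54 × 0.1664 = 72.14 W/m².

72 W/m²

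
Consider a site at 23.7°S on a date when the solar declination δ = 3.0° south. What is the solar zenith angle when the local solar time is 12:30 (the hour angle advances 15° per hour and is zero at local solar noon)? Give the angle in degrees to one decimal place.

21.9°

Hour angle H = 15° × (12.5 − 12) = 7.50°.
cos θ_z = sin φ sin δ + cos φ cos δ cos H = (-0.4019)(-0.0523) + (0.9157)(0.9986)(0.9914) = 0.9276.
θ_z = arccos(0.9276) = 21.94°.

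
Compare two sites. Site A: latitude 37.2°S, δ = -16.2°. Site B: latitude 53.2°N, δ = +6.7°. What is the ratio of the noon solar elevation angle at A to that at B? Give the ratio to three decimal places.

A: 90° − |-37.2 − (-16.2)| = 69.00°.
B: 90° − |53.2 − (6.7)| = 43.50°.
Ratio A/B = 69.0000 / 43.5000 = 1.5862.

1.586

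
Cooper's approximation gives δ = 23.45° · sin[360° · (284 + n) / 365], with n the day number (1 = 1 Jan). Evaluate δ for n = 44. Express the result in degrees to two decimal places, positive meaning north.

360 × (284 + 44) / 365 = 323.507°; sin(323.507°) = -0.5947.
δ = 23.45 × -0.5947 = -13.946° ≈ -13.95°.

-13.95°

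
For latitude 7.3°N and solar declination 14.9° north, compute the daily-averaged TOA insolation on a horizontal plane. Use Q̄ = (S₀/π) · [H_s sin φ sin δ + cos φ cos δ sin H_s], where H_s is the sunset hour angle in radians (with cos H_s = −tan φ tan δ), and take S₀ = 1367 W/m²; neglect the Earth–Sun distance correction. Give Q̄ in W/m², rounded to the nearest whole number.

440 W/m²

−tan φ tan δ = −(0.1281)(0.2661) = -0.0341; H_s = arccos(-0.0341) = 91.95°. In radians, H_s = 1.6048.
H_s sin φ sin δ = 1.6048 × 0.1271 × 0.2571 = 0.0524.
cos φ cos δ sin H_s = 0.9919 × 0.9664 × 0.9994 = 0.9580.
Q̄ = (1367/π) × (0.0524 + 0.9580) = 435.13 × 1.0104 = 439.66 W/m².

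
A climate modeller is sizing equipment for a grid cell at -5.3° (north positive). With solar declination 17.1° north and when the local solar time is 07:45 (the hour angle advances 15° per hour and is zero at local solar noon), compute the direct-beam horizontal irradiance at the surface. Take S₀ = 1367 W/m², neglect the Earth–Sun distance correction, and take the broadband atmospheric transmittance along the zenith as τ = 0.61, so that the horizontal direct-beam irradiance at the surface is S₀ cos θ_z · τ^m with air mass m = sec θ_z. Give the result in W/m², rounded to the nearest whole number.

Hour angle H = 15° × (7.75 − 12) = -63.75°.
cos θ_z = sin(-5.3°) sin(17.1°) + cos(-5.3°) cos(17.1°) cos(-63.75°) = -0.0272 + 0.4209 = 0.3937.
Air mass m = 1/cos θ_z = 1/0.3937 = 2.540; τ^m = 0.61^2.540 = 0.2849.
Surface direct beam = 1367 × 0.3937 × 0.2849 = 153.33 W/m².

153 W/m²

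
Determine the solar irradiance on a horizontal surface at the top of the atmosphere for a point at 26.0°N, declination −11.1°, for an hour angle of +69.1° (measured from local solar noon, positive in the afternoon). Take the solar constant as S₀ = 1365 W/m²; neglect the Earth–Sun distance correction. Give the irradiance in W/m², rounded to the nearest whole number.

With φ = 26.0°, δ = -11.1°, H = 69.10°: sin φ sin δ = -0.0844, cos φ cos δ cos H = 0.3146, so cos θ_z = 0.2302.
Top-of-atmosphere irradiance = S₀ cos θ_z = 1365 × 0.2302 = 314.22 W/m².

314 W/m²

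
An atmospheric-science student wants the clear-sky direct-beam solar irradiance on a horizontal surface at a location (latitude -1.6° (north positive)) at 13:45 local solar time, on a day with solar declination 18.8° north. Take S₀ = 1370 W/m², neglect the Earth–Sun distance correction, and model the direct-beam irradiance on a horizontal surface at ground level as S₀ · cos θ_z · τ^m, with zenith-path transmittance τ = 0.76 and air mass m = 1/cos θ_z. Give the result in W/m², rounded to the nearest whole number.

830 W/m²

Hour angle H = 15° × (13.75 − 12) = 26.25°.
cos θ_z = sin φ sin δ + cos φ cos δ cos H = (-0.0279)(0.3223) + (0.9996)(0.9466)(0.8969) = 0.8397.
Air mass m = 1/cos θ_z = 1/0.8397 = 1.191; τ^m = 0.76^1.191 = 0.7212.
Surface direct beam = 1370 × 0.8397 × 0.7212 = 829.66 W/m².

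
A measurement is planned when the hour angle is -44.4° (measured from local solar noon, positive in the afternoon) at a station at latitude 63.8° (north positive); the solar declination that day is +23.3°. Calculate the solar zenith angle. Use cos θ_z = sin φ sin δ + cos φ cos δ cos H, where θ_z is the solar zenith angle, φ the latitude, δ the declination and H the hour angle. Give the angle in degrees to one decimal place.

With φ = 63.8°, δ = 23.3°, H = -44.40°: sin φ sin δ = 0.3549, cos φ cos δ cos H = 0.2897, so cos θ_z = 0.6446.
θ_z = arccos(0.6446) = 49.86°.

49.9°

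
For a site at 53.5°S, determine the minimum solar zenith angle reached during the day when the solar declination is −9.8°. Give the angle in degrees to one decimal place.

43.7°

At local solar noon the hour angle is zero, so the zenith angle is |φ − δ| = |-53.5° − (-9.8°)| = 43.7°.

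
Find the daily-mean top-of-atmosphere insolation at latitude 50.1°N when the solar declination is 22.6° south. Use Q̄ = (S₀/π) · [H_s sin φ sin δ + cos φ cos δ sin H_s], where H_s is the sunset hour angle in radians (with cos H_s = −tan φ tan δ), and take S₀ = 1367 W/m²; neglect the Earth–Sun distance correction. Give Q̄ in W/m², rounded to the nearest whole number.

−tan φ tan δ = −(1.1960)(-0.4163) = 0.4979; H_s = arccos(0.4979) = 60.14°. In radians, H_s = 1.0496.
H_s sin φ sin δ = 1.0496 × 0.7672 × -0.3843 = -0.3095.
cos φ cos δ sin H_s = 0.6414 × 0.9232 × 0.8672 = 0.5135.
Q̄ = (1367/π) × (-0.3095 + 0.5135) = 435.13 × 0.2040 = 88.77 W/m².

89 W/m²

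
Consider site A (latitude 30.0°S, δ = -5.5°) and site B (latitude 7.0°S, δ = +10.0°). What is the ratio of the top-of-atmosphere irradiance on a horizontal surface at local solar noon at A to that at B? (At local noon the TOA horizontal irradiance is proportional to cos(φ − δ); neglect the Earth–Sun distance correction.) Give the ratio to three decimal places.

A: cos θ_z = cos(-30.0° − (-5.5°)) = 0.9100.
B: cos θ_z = cos(-7.0° − (10.0°)) = 0.9563.
Ratio A/B = 0.9100 / 0.9563 = 0.9516.

0.952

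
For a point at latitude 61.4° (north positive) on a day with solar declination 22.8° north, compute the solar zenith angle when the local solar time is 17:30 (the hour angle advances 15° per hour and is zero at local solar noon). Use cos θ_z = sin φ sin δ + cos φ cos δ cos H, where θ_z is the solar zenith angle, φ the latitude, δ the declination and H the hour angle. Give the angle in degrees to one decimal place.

Hour angle H = 15° × (17.5 − 12) = 82.50°.
cos θ_z = sin φ sin δ + cos φ cos δ cos H = (0.8780)(0.3875) + (0.4787)(0.9219)(0.1305) = 0.3978.
θ_z = arccos(0.3978) = 66.56°.

66.6°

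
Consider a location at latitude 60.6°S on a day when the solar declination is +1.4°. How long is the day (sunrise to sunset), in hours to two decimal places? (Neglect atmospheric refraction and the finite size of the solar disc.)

−tan φ tan δ = −(-1.7747)(0.0244) = 0.0433; H_s = arccos(0.0433) = 87.52°.
Day length = 2 H_s / 15° h⁻¹ = 175.04° / 15 = 11.669 h.

11.67 hours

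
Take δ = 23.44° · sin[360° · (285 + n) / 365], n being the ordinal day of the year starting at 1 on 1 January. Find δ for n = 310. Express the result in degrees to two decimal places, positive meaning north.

-17.10°

360 × (285 + 310) / 365 = 586.849°; sin(586.849°) = -0.7296.
δ = 23.44 × -0.7296 = -17.102° ≈ -17.10°.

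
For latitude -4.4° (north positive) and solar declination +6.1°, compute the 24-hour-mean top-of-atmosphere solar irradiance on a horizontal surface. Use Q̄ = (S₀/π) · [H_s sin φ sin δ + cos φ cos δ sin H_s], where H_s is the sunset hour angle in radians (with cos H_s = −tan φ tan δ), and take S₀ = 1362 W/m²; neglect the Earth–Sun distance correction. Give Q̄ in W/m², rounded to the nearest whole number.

The sunset hour angle satisfies cos H_s = −tan φ tan δ = 0.0082, giving H_s = 89.53°. In radians, H_s = 1.5626.
H_s sin φ sin δ = 1.5626 × -0.0767 × 0.1063 = -0.0127.
cos φ cos δ sin H_s = 0.9971 × 0.9943 × 1.0000 = 0.9914.
Q̄ = (1362/π) × (-0.0127 + 0.9914) = 433.54 × 0.9787 = 424.31 W/m².

424 W/m²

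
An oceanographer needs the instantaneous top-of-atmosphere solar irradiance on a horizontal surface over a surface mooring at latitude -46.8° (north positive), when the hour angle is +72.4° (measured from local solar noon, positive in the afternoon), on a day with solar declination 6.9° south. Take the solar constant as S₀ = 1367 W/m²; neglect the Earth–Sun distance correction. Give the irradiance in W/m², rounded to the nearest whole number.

401 W/m²

cos θ_z = sin φ sin δ + cos φ cos δ cos H = (-0.7290)(-0.1201) + (0.6845)(0.9928)(0.3024) = 0.2931.
Top-of-atmosphere irradiance = S₀ cos θ_z = 1367 × 0.2931 = 400.67 W/m².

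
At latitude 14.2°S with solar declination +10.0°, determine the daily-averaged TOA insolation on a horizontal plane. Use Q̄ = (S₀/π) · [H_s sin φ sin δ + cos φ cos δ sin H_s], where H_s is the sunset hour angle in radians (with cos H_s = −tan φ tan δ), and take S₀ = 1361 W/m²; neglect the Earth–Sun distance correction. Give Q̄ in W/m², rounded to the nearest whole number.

385 W/m²

The sunset hour angle satisfies cos H_s = −tan φ tan δ = 0.0446, giving H_s = 87.44°. In radians, H_s = 1.5261.
H_s sin φ sin δ = 1.5261 × -0.2453 × 0.1736 = -0.0650.
cos φ cos δ sin H_s = 0.9694 × 0.9848 × 0.9990 = 0.9537.
Q̄ = (1361/π) × (-0.0650 + 0.9537) = 433.22 × 0.8887 = 385.00 W/m².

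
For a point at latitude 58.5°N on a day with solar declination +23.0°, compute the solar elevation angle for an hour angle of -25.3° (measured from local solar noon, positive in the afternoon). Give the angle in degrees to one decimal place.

50.2°

With φ = 58.5°, δ = 23.0°, H = -25.30°: sin φ sin δ = 0.3332, cos φ cos δ cos H = 0.4348, so cos θ_z = 0.7680.
θ_z = arccos(0.7680) = 39.83°, so the elevation is 90° − 39.83° = 50.17°.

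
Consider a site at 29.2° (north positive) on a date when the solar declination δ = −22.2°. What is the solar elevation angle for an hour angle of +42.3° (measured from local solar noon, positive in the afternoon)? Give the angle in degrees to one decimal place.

cos θ_z = sin φ sin δ + cos φ cos δ cos H = (0.4879)(-0.3778) + (0.8729)(0.9259)(0.7396) = 0.4134.
θ_z = arccos(0.4134) = 65.58°, so the elevation is 90° − 65.58° = 24.42°.

24.4°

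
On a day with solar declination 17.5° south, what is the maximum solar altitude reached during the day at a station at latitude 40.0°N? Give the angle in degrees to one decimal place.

32.5°

At local solar noon the hour angle is zero, so the elevation is 90° − |φ − δ| = 90° − |40.0° − (-17.5°)| = 90° − 57.5° = 32.5°.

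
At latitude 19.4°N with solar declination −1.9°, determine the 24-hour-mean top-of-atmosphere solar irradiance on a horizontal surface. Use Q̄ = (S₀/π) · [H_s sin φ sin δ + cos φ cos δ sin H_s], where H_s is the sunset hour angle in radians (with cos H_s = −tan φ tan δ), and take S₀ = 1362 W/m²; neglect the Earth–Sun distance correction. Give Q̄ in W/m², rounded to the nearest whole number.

401 W/m²

cos H_s = −tan(19.4°) · tan(-1.9°) = 0.0117, so H_s = arccos(0.0117) = 89.33°. In radians, H_s = 1.5591.
H_s sin φ sin δ = 1.5591 × 0.3322 × -0.0332 = -0.0172.
cos φ cos δ sin H_s = 0.9432 × 0.9995 × 0.9999 = 0.9426.
Q̄ = (1362/π) × (-0.0172 + 0.9426) = 433.54 × 0.9254 = 401.20 W/m².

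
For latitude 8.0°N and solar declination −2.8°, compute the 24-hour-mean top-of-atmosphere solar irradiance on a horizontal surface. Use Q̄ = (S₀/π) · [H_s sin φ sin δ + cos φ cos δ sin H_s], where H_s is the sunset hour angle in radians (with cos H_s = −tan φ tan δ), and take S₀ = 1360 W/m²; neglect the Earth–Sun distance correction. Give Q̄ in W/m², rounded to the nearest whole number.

424 W/m²

−tan φ tan δ = −(0.1405)(-0.0489) = 0.0069; H_s = arccos(0.0069) = 89.60°. In radians, H_s = 1.5638.
H_s sin φ sin δ = 1.5638 × 0.1392 × -0.0488 = -0.0106.
cos φ cos δ sin H_s = 0.9903 × 0.9988 × 1.0000 = 0.9891.
Q̄ = (1360/π) × (-0.0106 + 0.9891) = 432.90 × 0.9785 = 423.59 W/m².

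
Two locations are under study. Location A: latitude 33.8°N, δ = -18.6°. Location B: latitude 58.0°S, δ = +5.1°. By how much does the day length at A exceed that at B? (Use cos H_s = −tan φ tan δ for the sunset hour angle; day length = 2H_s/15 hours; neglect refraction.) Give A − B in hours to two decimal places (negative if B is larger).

A: H_s = arccos(−tan 33.8° · tan -18.6°) = 76.98°, so 2H_s/15 = 10.2640 h.
B: H_s = arccos(−tan -58.0° · tan 5.1°) = 81.79°, so 2H_s/15 = 10.9053 h.
A − B = 10.2640 − 10.9053 = -0.6413 h.

-0.64 h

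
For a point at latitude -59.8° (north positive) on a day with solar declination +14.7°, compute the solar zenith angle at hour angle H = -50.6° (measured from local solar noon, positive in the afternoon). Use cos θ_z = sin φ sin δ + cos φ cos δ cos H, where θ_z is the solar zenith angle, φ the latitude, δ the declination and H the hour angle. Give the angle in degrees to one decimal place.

cos θ_z = sin φ sin δ + cos φ cos δ cos H = (-0.8643)(0.2538) + (0.5030)(0.9673)(0.6347) = 0.0895.
θ_z = arccos(0.0895) = 84.87°.

84.9°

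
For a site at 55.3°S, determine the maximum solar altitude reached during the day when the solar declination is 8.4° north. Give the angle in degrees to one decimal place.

26.3°

At local solar noon the hour angle is zero, so the elevation is 90° − |φ − δ| = 90° − |-55.3° − (8.4°)| = 90° − 63.7° = 26.3°.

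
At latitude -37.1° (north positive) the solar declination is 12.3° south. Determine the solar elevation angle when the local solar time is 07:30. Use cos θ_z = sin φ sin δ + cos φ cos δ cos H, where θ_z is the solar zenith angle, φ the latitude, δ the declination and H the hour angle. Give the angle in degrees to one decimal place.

Hour angle H = 15° × (7.5 − 12) = -67.50°.
cos θ_z = sin φ sin δ + cos φ cos δ cos H = (-0.6032)(-0.2130) + (0.7976)(0.9770)(0.3827) = 0.4267.
θ_z = arccos(0.4267) = 64.74°, so the elevation is 90° − 64.74° = 25.26°.

25.3°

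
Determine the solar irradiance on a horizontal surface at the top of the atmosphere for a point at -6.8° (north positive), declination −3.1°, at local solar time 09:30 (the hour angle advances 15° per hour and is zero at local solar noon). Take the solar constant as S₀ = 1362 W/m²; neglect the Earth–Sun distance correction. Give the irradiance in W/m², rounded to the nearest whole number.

Hour angle H = 15° × (9.5 − 12) = -37.50°.
With φ = -6.8°, δ = -3.1°, H = -37.50°: sin φ sin δ = 0.0064, cos φ cos δ cos H = 0.7866, so cos θ_z = 0.7930.
Top-of-atmosphere irradiance = S₀ cos θ_z = 1362 × 0.7930 = 1080.07 W/m².

1080 W/m²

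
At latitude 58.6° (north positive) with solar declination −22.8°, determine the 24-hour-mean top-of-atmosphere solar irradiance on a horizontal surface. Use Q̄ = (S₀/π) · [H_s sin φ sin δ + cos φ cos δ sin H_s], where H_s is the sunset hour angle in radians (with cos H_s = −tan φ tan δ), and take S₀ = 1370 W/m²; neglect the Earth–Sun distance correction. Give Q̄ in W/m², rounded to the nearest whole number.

35 W/m²

The sunset hour angle satisfies cos H_s = −tan φ tan δ = 0.6887, giving H_s = 46.47°. In radians, H_s = 0.8111.
H_s sin φ sin δ = 0.8111 × 0.8536 × -0.3875 = -0.2683.
cos φ cos δ sin H_s = 0.5210 × 0.9219 × 0.7250 = 0.3482.
Q̄ = (1370/π) × (-0.2683 + 0.3482) = 436.08 × 0.0799 = 34.84 W/m².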